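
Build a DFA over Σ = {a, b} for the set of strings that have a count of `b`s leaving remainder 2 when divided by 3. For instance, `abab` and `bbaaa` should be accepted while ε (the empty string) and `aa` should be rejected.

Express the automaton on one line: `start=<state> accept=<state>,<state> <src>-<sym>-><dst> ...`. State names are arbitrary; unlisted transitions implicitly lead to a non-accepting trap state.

Keep the running count of `b`s modulo 3: each `b` advances along the cycle S0 → S1 → S2 → S0 while other symbols loop. Accept at S2.
A 3-state machine:
        a   b  
>  S0   S0  S1 
   S1   S1  S2 
 * S2   S2  S0 
(> = start, * = accepting)

start=S0 accept=S2 S0-a->S0 S0-b->S1 S1-a->S1 S1-b->S2 S2-a->S2 S2-b->S0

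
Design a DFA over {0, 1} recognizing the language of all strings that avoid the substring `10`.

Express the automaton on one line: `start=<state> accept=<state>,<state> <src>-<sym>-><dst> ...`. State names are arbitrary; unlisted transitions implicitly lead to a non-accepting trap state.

start=s0 accept=s0,s1 s0-0->s0 s0-1->s1 s1-0->s2 s1-1->s1 s2-0->s2 s2-1->s2

This is the complement of 'contains `10`'. Use the same substring-matching states — s0 through s2 holding how much of `10` has just been matched — but flip the accepting set: everything except the trap s2 accepts.
A 3-state machine:
        0   1  
>* s0   s0  s1 
 * s1   s2  s1 
   s2   s2  s2 
(> = start, * = accepting)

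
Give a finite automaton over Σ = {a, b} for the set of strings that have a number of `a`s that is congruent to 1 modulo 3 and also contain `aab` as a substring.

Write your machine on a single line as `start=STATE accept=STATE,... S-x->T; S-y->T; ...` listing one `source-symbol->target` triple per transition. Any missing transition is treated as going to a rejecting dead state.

Handle the two conditions separately and then intersect. One (3 states) tracks the count of `a`s modulo 3; the other (4 states) tracks whether and how much of `aab` has been seen. Each combined state is a pair, one component from each; accept when both components accept.
With 12 states:
          a    b  
>  q0     q1   q0 
   q1     q2   q3 
   q2     q4   q5 
   q3     q6   q3 
   q4     q7   q8 
   q5     q8   q5 
   q6     q4   q9 
   q7     q2  q10 
   q8    q10   q8 
   q9    q11   q9 
 * q10    q5  q10 
   q11    q7   q0 
(> = start, * = accepting)

start=q0; accept=q10; q0-a->q1; q0-b->q0; q1-a->q2; q1-b->q3; q2-a->q4; q2-b->q5; q3-a->q6; q3-b->q3; q4-a->q7; q4-b->q8; q5-a->q8; q5-b->q5; q6-a->q4; q6-b->q9; q7-a->q2; q7-b->q10; q8-a->q10; q8-b->q8; q9-a->q11; q9-b->q9; q10-a->q5; q10-b->q10; q11-a->q7; q11-b->q0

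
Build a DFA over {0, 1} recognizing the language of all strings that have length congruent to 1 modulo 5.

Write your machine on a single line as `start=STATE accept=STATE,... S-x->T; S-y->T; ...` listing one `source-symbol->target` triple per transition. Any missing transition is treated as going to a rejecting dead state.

start=q0; accept=q1; q0-0->q1; q0-1->q1; q1-0->q2; q1-1->q2; q2-0->q3; q2-1->q3; q3-0->q4; q3-1->q4; q4-0->q0; q4-1->q0

Count input length modulo 5: every symbol advances one step around the cycle q0 → q1 → q2 → q3 → q4 → q0. Accept at q1.
With 5 states:
        0   1  
>  q0   q1  q1 
 * q1   q2  q2 
   q2   q3  q3 
   q3   q4  q4 
   q4   q0  q0 
(> = start, * = accepting)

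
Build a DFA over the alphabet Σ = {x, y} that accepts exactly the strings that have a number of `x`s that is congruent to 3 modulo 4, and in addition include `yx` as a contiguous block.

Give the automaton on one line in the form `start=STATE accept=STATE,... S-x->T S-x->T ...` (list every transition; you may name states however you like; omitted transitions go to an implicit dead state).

Build one automaton per condition and run them in lockstep. One (4 states) tracks the count of `x`s modulo 4; the other (3 states) tracks whether and how much of `yx` has been seen. Each combined state is a pair, one component from each; accept when both components accept.
12 states suffice.
          x    y  
>  q0     q1   q2 
   q1     q3   q4 
   q2     q5   q2 
   q3     q6   q7 
   q4     q8   q4 
   q5     q8   q5 
   q6     q0   q9 
   q7    q10   q7 
   q8    q10   q8 
   q9    q11   q9 
 * q10   q11  q10 
   q11    q5  q11 
(> = start, * = accepting)

start=q0 accept=q10 q0-x->q1 q0-y->q2 q1-x->q3 q1-y->q4 q2-x->q5 q2-y->q2 q3-x->q6 q3-y->q7 q4-x->q8 q4-y->q4 q5-x->q8 q5-y->q5 q6-x->q0 q6-y->q9 q7-x->q10 q7-y->q7 q8-x->q10 q8-y->q8 q9-x->q11 q9-y->q9 q10-x->q11 q10-y->q10 q11-x->q5 q11-y->q11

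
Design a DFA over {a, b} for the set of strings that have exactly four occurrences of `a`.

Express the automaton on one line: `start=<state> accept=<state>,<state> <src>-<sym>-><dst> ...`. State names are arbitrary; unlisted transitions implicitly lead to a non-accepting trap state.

start=s0 accept=s4 s0-a->s1 s0-b->s0 s1-a->s2 s1-b->s1 s2-a->s3 s2-b->s2 s3-a->s4 s3-b->s3 s4-a->s5 s4-b->s4 s5-a->s5 s5-b->s5

Count `a`s, saturating at 5: states s0 through s4 mean 0 through 4 `a`s seen; s5 means more than 4. Each `a` increments (capped at s5); other symbols loop. Accept from {s4}.
        a   b  
>  s0   s1  s0 
   s1   s2  s1 
   s2   s3  s2 
   s3   s4  s3 
 * s4   s5  s4 
   s5   s5  s5 
(> = start, * = accepting)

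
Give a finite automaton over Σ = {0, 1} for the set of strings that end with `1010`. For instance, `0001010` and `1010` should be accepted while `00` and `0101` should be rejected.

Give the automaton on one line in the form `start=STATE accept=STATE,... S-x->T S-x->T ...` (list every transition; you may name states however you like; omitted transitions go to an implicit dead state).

Let each state record the length of the longest suffix of the input read so far that is also a prefix of `1010`. q1 means the last symbol is `1`; q2 means the last 2 symbols are `10`; q3 means the last 3 symbols are `101`; q4 means the last 4 symbols are `1010`. Accept only at q4, where the string currently ends in `1010`.
        0   1  
>  q0   q0  q1 
   q1   q2  q1 
   q2   q0  q3 
   q3   q4  q1 
 * q4   q0  q3 
(> = start, * = accepting)

start=q0 accept=q4 q0-0->q0 q0-1->q1 q1-0->q2 q1-1->q1 q2-0->q0 q2-1->q3 q3-0->q4 q3-1->q1 q4-0->q0 q4-1->q3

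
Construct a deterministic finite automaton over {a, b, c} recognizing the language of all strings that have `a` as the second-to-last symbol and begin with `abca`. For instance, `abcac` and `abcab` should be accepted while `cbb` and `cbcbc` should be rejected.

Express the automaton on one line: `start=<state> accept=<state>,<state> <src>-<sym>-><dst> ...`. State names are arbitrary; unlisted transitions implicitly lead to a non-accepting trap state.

start=q0 accept=q6,q7 q0-a->q1 q0-b->q2 q0-c->q2 q1-a->q2 q1-b->q3 q1-c->q2 q2-a->q2 q2-b->q2 q2-c->q2 q3-a->q2 q3-b->q2 q3-c->q4 q4-a->q5 q4-b->q2 q4-c->q2 q5-a->q6 q5-b->q7 q5-c->q7 q6-a->q6 q6-b->q7 q6-c->q7 q7-a->q5 q7-b->q8 q7-c->q8 q8-a->q5 q8-b->q8 q8-c->q8

Handle the two conditions separately and then intersect. One (13 states) tracks the last 2 symbols read; the other (6 states) tracks whether the input so far still matches the prefix `abca`. Each combined state is a pair, one component from each; accept when both components accept. Minimizing collapses redundant product states.
With 9 states:
        a   b   c  
>  q0   q1  q2  q2 
   q1   q2  q3  q2 
   q2   q2  q2  q2 
   q3   q2  q2  q4 
   q4   q5  q2  q2 
   q5   q6  q7  q7 
 * q6   q6  q7  q7 
 * q7   q5  q8  q8 
   q8   q5  q8  q8 
(> = start, * = accepting)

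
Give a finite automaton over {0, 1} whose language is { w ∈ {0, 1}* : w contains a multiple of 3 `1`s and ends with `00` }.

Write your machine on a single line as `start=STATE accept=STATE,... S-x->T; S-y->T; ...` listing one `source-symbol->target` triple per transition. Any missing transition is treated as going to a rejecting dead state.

Build one automaton per condition and run them in lockstep. The first has 3 states tracking the count of `1`s modulo 3; the second has 3 states tracking how much of the suffix `00` has currently been matched. A product state is a pair (one from each), accepting exactly when both do. After merging equivalent states the machine shrinks.
        0   1  
>  q0   q1  q2 
   q1   q3  q2 
   q2   q2  q4 
 * q3   q3  q2 
   q4   q4  q0 
(> = start, * = accepting)

start=q0; accept=q3; q0-0->q1; q0-1->q2; q1-0->q3; q1-1->q2; q2-0->q2; q2-1->q4; q3-0->q3; q3-1->q2; q4-0->q4; q4-1->q0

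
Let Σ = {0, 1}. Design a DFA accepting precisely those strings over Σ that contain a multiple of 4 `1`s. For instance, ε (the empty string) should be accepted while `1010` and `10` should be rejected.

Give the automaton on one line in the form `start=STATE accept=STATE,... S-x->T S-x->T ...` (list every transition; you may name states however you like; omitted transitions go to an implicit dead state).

The only thing that matters is how many `1`s have appeared, reduced mod 4. Use one state per residue: s0 for 0, …, s3 for 3. Reading `1` moves to the next residue; anything else stays put. s0 is accepting.
With 4 states:
        0   1  
>* s0   s0  s1 
   s1   s1  s2 
   s2   s2  s3 
   s3   s3  s0 
(> = start, * = accepting)

start=s0 accept=s0 s0-0->s0 s0-1->s1 s1-0->s1 s1-1->s2 s2-0->s2 s2-1->s3 s3-0->s3 s3-1->s0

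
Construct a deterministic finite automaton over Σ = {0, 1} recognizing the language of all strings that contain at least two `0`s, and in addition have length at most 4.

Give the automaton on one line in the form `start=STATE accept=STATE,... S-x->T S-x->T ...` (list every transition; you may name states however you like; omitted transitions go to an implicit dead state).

Build one automaton per condition and run them in lockstep. One (4 states) tracks the count of `0`s, saturating at 3; the other (6 states) tracks the input length, saturating at 5. Each combined state is a pair, one component from each; accept when both components accept.
       0  1 
>  A   B  C 
   B   D  E 
   C   E  F 
 * D   G  H 
   E   H  I 
   F   I  J 
 * G   K  K 
 * H   K  L 
   I   L  M 
   J   M  N 
 * K   O  O 
 * L   O  P 
   M   P  Q 
   N   Q  R 
   O   O  O 
   P   O  P 
   Q   P  Q 
   R   Q  R 
(> = start, * = accepting)

start=A accept=D,G,H,K,L A-0->B A-1->C B-0->D B-1->E C-0->E C-1->F D-0->G D-1->H E-0->H E-1->I F-0->I F-1->J G-0->K G-1->K H-0->K H-1->L I-0->L I-1->M J-0->M J-1->N K-0->O K-1->O L-0->O L-1->P M-0->P M-1->Q N-0->Q N-1->R O-0->O O-1->O P-0->O P-1->P Q-0->P Q-1->Q R-0->Q R-1->R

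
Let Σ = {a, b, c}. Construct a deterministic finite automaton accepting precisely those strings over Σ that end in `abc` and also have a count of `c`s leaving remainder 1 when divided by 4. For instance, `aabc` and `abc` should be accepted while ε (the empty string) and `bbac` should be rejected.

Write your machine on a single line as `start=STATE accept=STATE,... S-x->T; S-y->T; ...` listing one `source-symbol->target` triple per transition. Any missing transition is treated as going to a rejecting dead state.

Handle the two conditions separately and then intersect. One (4 states) tracks how much of the suffix `abc` has currently been matched; the other (4 states) tracks the count of `c`s modulo 4. Each combined state is a pair, one component from each; accept when both components accept. Equivalent product states are then merged.
7 states suffice.
        a   b   c  
>  S0   S1  S0  S2 
   S1   S1  S3  S2 
   S2   S2  S2  S4 
   S3   S1  S0  S5 
   S4   S4  S4  S6 
 * S5   S2  S2  S4 
   S6   S6  S6  S0 
(> = start, * = accepting)

start=S0; accept=S5; S0-a->S1; S0-b->S0; S0-c->S2; S1-a->S1; S1-b->S3; S1-c->S2; S2-a->S2; S2-b->S2; S2-c->S4; S3-a->S1; S3-b->S0; S3-c->S5; S4-a->S4; S4-b->S4; S4-c->S6; S5-a->S2; S5-b->S2; S5-c->S4; S6-a->S6; S6-b->S6; S6-c->S0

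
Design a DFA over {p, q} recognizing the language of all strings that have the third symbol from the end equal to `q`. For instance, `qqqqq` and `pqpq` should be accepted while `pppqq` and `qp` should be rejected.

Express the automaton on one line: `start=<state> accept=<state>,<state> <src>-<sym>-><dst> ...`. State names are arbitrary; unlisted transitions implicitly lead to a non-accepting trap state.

A DFA must remember the last 3 symbols (since which symbol is third-to-last isn't known until the input ends). Use one state per possible window of the last ≤3 symbols; accept from those whose window starts with `q`.
With 15 states:
          p    q  
>  s0     s1   s2 
   s1     s3   s4 
   s2     s5   s6 
   s3     s7   s8 
   s4     s9  s10 
   s5    s11  s12 
   s6    s13  s14 
   s7     s7   s8 
   s8     s9  s10 
   s9    s11  s12 
   s10   s13  s14 
 * s11    s7   s8 
 * s12    s9  s10 
 * s13   s11  s12 
 * s14   s13  s14 
(> = start, * = accepting)

start=s0 accept=s11,s12,s13,s14 s0-p->s1 s0-q->s2 s1-p->s3 s1-q->s4 s2-p->s5 s2-q->s6 s3-p->s7 s3-q->s8 s4-p->s9 s4-q->s10 s5-p->s11 s5-q->s12 s6-p->s13 s6-q->s14 s7-p->s7 s7-q->s8 s8-p->s9 s8-q->s10 s9-p->s11 s9-q->s12 s10-p->s13 s10-q->s14 s11-p->s7 s11-q->s8 s12-p->s9 s12-q->s10 s13-p->s11 s13-q->s12 s14-p->s13 s14-q->s14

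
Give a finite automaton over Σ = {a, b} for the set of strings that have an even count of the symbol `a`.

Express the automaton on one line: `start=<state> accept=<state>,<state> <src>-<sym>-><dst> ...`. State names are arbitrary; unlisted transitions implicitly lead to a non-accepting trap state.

start=q0 accept=q0 q0-a->q1 q0-b->q0 q1-a->q0 q1-b->q1

The only thing that matters is how many `a`s have appeared, reduced mod 2. Use one state per residue: q0 for 0, …, q1 for 1. Reading `a` moves to the next residue; anything else stays put. q0 is accepting.
A 2-state machine:
        a   b  
>* q0   q1  q0 
   q1   q0  q1 
(> = start, * = accepting)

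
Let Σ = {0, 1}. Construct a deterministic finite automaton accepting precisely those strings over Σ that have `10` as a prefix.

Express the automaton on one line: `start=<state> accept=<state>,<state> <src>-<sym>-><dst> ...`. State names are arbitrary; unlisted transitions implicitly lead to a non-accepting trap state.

Walk along `10` while the input agrees: from A take `1` to B, and so on. Any deviation drops to the rejecting sink D. Once C is reached the prefix is confirmed and every continuation is accepted.
4 states suffice.
       0  1 
>  A   D  B 
   B   C  D 
 * C   C  C 
   D   D  D 
(> = start, * = accepting)

start=A accept=C A-0->D A-1->B B-0->C B-1->D C-0->C C-1->C D-0->D D-1->D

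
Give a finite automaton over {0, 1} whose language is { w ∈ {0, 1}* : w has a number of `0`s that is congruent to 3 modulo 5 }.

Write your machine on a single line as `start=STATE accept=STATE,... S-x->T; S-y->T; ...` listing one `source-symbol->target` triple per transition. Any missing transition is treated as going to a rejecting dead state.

Keep the running count of `0`s modulo 5: each `0` advances along the cycle S0 → S1 → S2 → S3 → S4 → S0 while other symbols loop. Accept at S3.
        0   1  
>  S0   S1  S0 
   S1   S2  S1 
   S2   S3  S2 
 * S3   S4  S3 
   S4   S0  S4 
(> = start, * = accepting)

start=S0; accept=S3; S0-0->S1; S0-1->S0; S1-0->S2; S1-1->S1; S2-0->S3; S2-1->S2; S3-0->S4; S3-1->S3; S4-0->S0; S4-1->S4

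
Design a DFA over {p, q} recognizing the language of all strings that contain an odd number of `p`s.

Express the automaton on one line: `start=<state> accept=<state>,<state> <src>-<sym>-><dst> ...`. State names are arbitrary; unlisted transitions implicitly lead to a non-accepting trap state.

Keep the running count of `p`s modulo 2: each `p` advances along the cycle s0 → s1 → s0 while other symbols loop. Accept at s1.
With 2 states:
        p   q  
>  s0   s1  s0 
 * s1   s0  s1 
(> = start, * = accepting)

start=s0 accept=s1 s0-p->s1 s0-q->s0 s1-p->s0 s1-q->s1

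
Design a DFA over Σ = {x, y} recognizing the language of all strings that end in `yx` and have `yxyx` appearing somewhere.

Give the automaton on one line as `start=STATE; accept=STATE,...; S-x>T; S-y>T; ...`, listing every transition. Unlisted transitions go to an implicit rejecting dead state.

Build one automaton per condition and run them in lockstep. One (3 states) tracks how much of the suffix `yx` has currently been matched; the other (5 states) tracks whether and how much of `yxyx` has been seen. Each combined state is a pair, one component from each; accept when both components accept.
A 7-state machine:
        x   y  
>  S0   S0  S1 
   S1   S2  S1 
   S2   S0  S3 
   S3   S4  S1 
 * S4   S5  S6 
   S5   S5  S6 
   S6   S4  S6 
(> = start, * = accepting)

start=S0; accept=S4; S0-x>S0; S0-y>S1; S1-x>S2; S1-y>S1; S2-x>S0; S2-y>S3; S3-x>S4; S3-y>S1; S4-x>S5; S4-y>S6; S5-x>S5; S5-y>S6; S6-x>S4; S6-y>S6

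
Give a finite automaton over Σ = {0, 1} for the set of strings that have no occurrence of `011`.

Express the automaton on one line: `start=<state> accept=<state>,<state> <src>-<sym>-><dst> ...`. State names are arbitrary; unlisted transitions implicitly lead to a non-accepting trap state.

start=S0 accept=S0,S1,S2 S0-0->S1 S0-1->S0 S1-0->S1 S1-1->S2 S2-0->S1 S2-1->S3 S3-0->S3 S3-1->S3

This is the complement of 'contains `011`'. Use the same substring-matching states — S0 through S3 holding how much of `011` has just been matched — but flip the accepting set: everything except the trap S3 accepts.
4 states suffice.
        0   1  
>* S0   S1  S0 
 * S1   S1  S2 
 * S2   S1  S3 
   S3   S3  S3 
(> = start, * = accepting)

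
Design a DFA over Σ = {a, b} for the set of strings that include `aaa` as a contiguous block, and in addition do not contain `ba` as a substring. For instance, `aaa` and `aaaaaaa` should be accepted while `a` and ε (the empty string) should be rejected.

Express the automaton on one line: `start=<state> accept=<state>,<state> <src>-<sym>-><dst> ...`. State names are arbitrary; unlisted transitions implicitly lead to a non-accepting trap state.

start=s0 accept=s4,s5 s0-a->s1 s0-b->s2 s1-a->s3 s1-b->s2 s2-a->s2 s2-b->s2 s3-a->s4 s3-b->s2 s4-a->s4 s4-b->s5 s5-a->s2 s5-b->s5

Run two small machines in parallel and take their product. The first has 4 states tracking whether and how much of `aaa` has been seen; the second has 3 states tracking partial matches of the forbidden pattern `ba`. A product state is a pair (one from each), accepting exactly when both do. Minimizing collapses redundant product states.
With 6 states:
        a   b  
>  s0   s1  s2 
   s1   s3  s2 
   s2   s2  s2 
   s3   s4  s2 
 * s4   s4  s5 
 * s5   s2  s5 
(> = start, * = accepting)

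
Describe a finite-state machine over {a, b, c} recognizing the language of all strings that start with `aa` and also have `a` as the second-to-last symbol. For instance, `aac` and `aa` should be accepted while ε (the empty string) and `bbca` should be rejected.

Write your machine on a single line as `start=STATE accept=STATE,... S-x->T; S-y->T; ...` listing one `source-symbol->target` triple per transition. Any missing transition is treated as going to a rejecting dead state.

Run two small machines in parallel and take their product. The first has 4 states tracking whether the input so far still matches the prefix `aa`; the second has 13 states tracking the last 2 symbols read. A product state is a pair (one from each), accepting exactly when both do.
          a    b    c  
>  S0     S1   S2   S3 
   S1     S4   S5   S6 
   S2     S7   S8   S9 
   S3    S10  S11  S12 
 * S4     S4  S13  S14 
   S5     S7   S8   S9 
   S6    S10  S11  S12 
   S7    S15   S5   S6 
   S8     S7   S8   S9 
   S9    S10  S11  S12 
   S10   S15   S5   S6 
   S11    S7   S8   S9 
   S12   S10  S11  S12 
 * S13   S16  S17  S18 
 * S14   S19  S20  S21 
   S15   S15   S5   S6 
   S16    S4  S13  S14 
   S17   S16  S17  S18 
   S18   S19  S20  S21 
   S19    S4  S13  S14 
   S20   S16  S17  S18 
   S21   S19  S20  S21 
(> = start, * = accepting)

start=S0; accept=S4,S13,S14; S0-a->S1; S0-b->S2; S0-c->S3; S1-a->S4; S1-b->S5; S1-c->S6; S2-a->S7; S2-b->S8; S2-c->S9; S3-a->S10; S3-b->S11; S3-c->S12; S4-a->S4; S4-b->S13; S4-c->S14; S5-a->S7; S5-b->S8; S5-c->S9; S6-a->S10; S6-b->S11; S6-c->S12; S7-a->S15; S7-b->S5; S7-c->S6; S8-a->S7; S8-b->S8; S8-c->S9; S9-a->S10; S9-b->S11; S9-c->S12; S10-a->S15; S10-b->S5; S10-c->S6; S11-a->S7; S11-b->S8; S11-c->S9; S12-a->S10; S12-b->S11; S12-c->S12; S13-a->S16; S13-b->S17; S13-c->S18; S14-a->S19; S14-b->S20; S14-c->S21; S15-a->S15; S15-b->S5; S15-c->S6; S16-a->S4; S16-b->S13; S16-c->S14; S17-a->S16; S17-b->S17; S17-c->S18; S18-a->S19; S18-b->S20; S18-c->S21; S19-a->S4; S19-b->S13; S19-c->S14; S20-a->S16; S20-b->S17; S20-c->S18; S21-a->S19; S21-b->S20; S21-c->S21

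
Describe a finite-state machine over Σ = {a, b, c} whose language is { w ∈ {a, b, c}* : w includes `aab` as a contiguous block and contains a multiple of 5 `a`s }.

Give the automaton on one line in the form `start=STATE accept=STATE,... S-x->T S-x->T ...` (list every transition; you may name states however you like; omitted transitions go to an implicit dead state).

start=q0 accept=q17 q0-a->q1 q0-b->q0 q0-c->q0 q1-a->q2 q1-b->q3 q1-c->q3 q2-a->q4 q2-b->q5 q2-c->q6 q3-a->q7 q3-b->q3 q3-c->q3 q4-a->q8 q4-b->q9 q4-c->q10 q5-a->q9 q5-b->q5 q5-c->q5 q6-a->q11 q6-b->q6 q6-c->q6 q7-a->q4 q7-b->q6 q7-c->q6 q8-a->q12 q8-b->q13 q8-c->q14 q9-a->q13 q9-b->q9 q9-c->q9 q10-a->q15 q10-b->q10 q10-c->q10 q11-a->q8 q11-b->q10 q11-c->q10 q12-a->q16 q12-b->q17 q12-c->q0 q13-a->q17 q13-b->q13 q13-c->q13 q14-a->q18 q14-b->q14 q14-c->q14 q15-a->q12 q15-b->q14 q15-c->q14 q16-a->q2 q16-b->q19 q16-c->q3 q17-a->q19 q17-b->q17 q17-c->q17 q18-a->q16 q18-b->q0 q18-c->q0 q19-a->q5 q19-b->q19 q19-c->q19

Handle the two conditions separately and then intersect. One (4 states) tracks whether and how much of `aab` has been seen; the other (5 states) tracks the count of `a`s modulo 5. Each combined state is a pair, one component from each; accept when both components accept.
20 states suffice.
          a    b    c  
>  q0     q1   q0   q0 
   q1     q2   q3   q3 
   q2     q4   q5   q6 
   q3     q7   q3   q3 
   q4     q8   q9  q10 
   q5     q9   q5   q5 
   q6    q11   q6   q6 
   q7     q4   q6   q6 
   q8    q12  q13  q14 
   q9    q13   q9   q9 
   q10   q15  q10  q10 
   q11    q8  q10  q10 
   q12   q16  q17   q0 
   q13   q17  q13  q13 
   q14   q18  q14  q14 
   q15   q12  q14  q14 
   q16    q2  q19   q3 
 * q17   q19  q17  q17 
   q18   q16   q0   q0 
   q19    q5  q19  q19 
(> = start, * = accepting)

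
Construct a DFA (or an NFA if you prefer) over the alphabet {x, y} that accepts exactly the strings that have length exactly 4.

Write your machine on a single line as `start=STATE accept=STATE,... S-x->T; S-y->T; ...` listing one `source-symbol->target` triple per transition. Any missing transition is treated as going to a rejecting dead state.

We only need to distinguish lengths 0, 1, …, 4, and '>4'. Chain q0 → q1 → q2 → q3 → q4 → q5 on every symbol, with q5 looping. Accepting states: {q4}.
With 6 states:
        x   y  
>  q0   q1  q1 
   q1   q2  q2 
   q2   q3  q3 
   q3   q4  q4 
 * q4   q5  q5 
   q5   q5  q5 
(> = start, * = accepting)

start=q0; accept=q4; q0-x->q1; q0-y->q1; q1-x->q2; q1-y->q2; q2-x->q3; q2-y->q3; q3-x->q4; q3-y->q4; q4-x->q5; q4-y->q5; q5-x->q5; q5-y->q5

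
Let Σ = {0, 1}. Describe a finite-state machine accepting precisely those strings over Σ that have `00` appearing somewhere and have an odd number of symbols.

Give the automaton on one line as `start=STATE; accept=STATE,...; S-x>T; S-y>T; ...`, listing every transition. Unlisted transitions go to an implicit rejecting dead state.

Run two small machines in parallel and take their product. One (3 states) tracks whether and how much of `00` has been seen; the other (2 states) tracks the input length modulo 2. Each combined state is a pair, one component from each; accept when both components accept.
        0   1  
>  s0   s1  s2 
   s1   s3  s0 
   s2   s4  s0 
   s3   s5  s5 
   s4   s5  s2 
 * s5   s3  s3 
(> = start, * = accepting)

start=s0; accept=s5; s0-0>s1; s0-1>s2; s1-0>s3; s1-1>s0; s2-0>s4; s2-1>s0; s3-0>s5; s3-1>s5; s4-0>s5; s4-1>s2; s5-0>s3; s5-1>s3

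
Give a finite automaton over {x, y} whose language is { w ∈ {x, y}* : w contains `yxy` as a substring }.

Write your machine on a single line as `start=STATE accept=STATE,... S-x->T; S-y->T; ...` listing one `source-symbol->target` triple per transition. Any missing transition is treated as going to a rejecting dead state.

start=q0; accept=q3; q0-x->q0; q0-y->q1; q1-x->q2; q1-y->q1; q2-x->q0; q2-y->q3; q3-x->q3; q3-y->q3

States q0..q2 record the length of the longest prefix of `yxy` that matches the current input suffix. Reaching q3 means `yxy` has been seen, and we stay there forever. Accept from q3.
4 states suffice.
        x   y  
>  q0   q0  q1 
   q1   q2  q1 
   q2   q0  q3 
 * q3   q3  q3 
(> = start, * = accepting)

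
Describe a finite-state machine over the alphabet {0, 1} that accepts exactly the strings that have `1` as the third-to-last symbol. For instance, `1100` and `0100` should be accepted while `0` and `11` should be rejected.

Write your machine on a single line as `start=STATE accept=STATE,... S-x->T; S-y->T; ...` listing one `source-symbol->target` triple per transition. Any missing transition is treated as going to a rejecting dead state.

Because acceptance depends on a position counted from the end, the machine has to buffer the most recent 3 symbols. Make each state the string of the last up-to-3 symbols read; on input `x` shift the window left and append `x`. Accept when the buffered window has length 3 and begins with `1`.
With 15 states:
          0    1  
>  q0     q1   q2 
   q1     q3   q4 
   q2     q5   q6 
   q3     q7   q8 
   q4     q9  q10 
   q5    q11  q12 
   q6    q13  q14 
   q7     q7   q8 
   q8     q9  q10 
   q9    q11  q12 
   q10   q13  q14 
 * q11    q7   q8 
 * q12    q9  q10 
 * q13   q11  q12 
 * q14   q13  q14 
(> = start, * = accepting)

start=q0; accept=q11,q12,q13,q14; q0-0->q1; q0-1->q2; q1-0->q3; q1-1->q4; q2-0->q5; q2-1->q6; q3-0->q7; q3-1->q8; q4-0->q9; q4-1->q10; q5-0->q11; q5-1->q12; q6-0->q13; q6-1->q14; q7-0->q7; q7-1->q8; q8-0->q9; q8-1->q10; q9-0->q11; q9-1->q12; q10-0->q13; q10-1->q14; q11-0->q7; q11-1->q8; q12-0->q9; q12-1->q10; q13-0->q11; q13-1->q12; q14-0->q13; q14-1->q14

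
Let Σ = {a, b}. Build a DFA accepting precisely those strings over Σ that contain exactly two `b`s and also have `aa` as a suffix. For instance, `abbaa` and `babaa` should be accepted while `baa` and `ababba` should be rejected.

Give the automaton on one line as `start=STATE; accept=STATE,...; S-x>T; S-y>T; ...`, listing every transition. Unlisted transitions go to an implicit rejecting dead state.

Handle the two conditions separately and then intersect. The first has 4 states tracking the count of `b`s, saturating at 3; the second has 3 states tracking how much of the suffix `aa` has currently been matched. A product state is a pair (one from each), accepting exactly when both do. Minimizing collapses redundant product states.
6 states suffice.
        a   b  
>  q0   q0  q1 
   q1   q1  q2 
   q2   q3  q4 
   q3   q5  q4 
   q4   q4  q4 
 * q5   q5  q4 
(> = start, * = accepting)

start=q0; accept=q5; q0-a>q0; q0-b>q1; q1-a>q1; q1-b>q2; q2-a>q3; q2-b>q4; q3-a>q5; q3-b>q4; q4-a>q4; q4-b>q4; q5-a>q5; q5-b>q4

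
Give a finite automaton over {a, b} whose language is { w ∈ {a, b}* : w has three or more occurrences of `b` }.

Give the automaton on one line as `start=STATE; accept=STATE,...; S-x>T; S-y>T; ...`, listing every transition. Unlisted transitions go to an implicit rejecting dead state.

Only the number of `b`s matters, and only up to 4. Make a chain s0 → s1 → s2 → s3 → s4 advanced by each `b` (with s4 absorbing); every other symbol self-loops. The accepting set is {s3, s4}.
        a   b  
>  s0   s0  s1 
   s1   s1  s2 
   s2   s2  s3 
 * s3   s3  s4 
 * s4   s4  s4 
(> = start, * = accepting)

start=s0; accept=s3,s4; s0-a>s0; s0-b>s1; s1-a>s1; s1-b>s2; s2-a>s2; s2-b>s3; s3-a>s3; s3-b>s4; s4-a>s4; s4-b>s4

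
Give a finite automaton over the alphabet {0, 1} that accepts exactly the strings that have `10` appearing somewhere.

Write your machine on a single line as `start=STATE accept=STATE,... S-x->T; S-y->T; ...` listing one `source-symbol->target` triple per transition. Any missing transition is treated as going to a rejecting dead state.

States A..B record the length of the longest prefix of `10` that matches the current input suffix. Reaching C means `10` has been seen, and we stay there forever. Accept from C.
A 3-state machine:
       0  1 
>  A   A  B 
   B   C  B 
 * C   C  C 
(> = start, * = accepting)

start=A; accept=C; A-0->A; A-1->B; B-0->C; B-1->B; C-0->C; C-1->C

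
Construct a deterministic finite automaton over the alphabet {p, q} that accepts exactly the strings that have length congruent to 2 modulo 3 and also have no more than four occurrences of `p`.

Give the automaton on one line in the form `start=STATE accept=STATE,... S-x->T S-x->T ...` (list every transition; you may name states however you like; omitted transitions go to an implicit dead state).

Handle the two conditions separately and then intersect. The first has 3 states tracking the input length modulo 3; the second has 6 states tracking the count of `p`s, saturating at 5. A product state is a pair (one from each), accepting exactly when both do.
With 18 states:
          p    q  
>  S0     S1   S2 
   S1     S3   S4 
   S2     S4   S5 
 * S3     S6   S7 
 * S4     S7   S8 
 * S5     S8   S0 
   S6     S9  S10 
   S7    S10  S11 
   S8    S11   S1 
   S9    S12  S13 
   S10   S13  S14 
   S11   S14   S3 
   S12   S15  S15 
 * S13   S15  S16 
 * S14   S16   S6 
   S15   S17  S17 
   S16   S17   S9 
   S17   S12  S12 
(> = start, * = accepting)

start=S0 accept=S3,S4,S5,S13,S14 S0-p->S1 S0-q->S2 S1-p->S3 S1-q->S4 S2-p->S4 S2-q->S5 S3-p->S6 S3-q->S7 S4-p->S7 S4-q->S8 S5-p->S8 S5-q->S0 S6-p->S9 S6-q->S10 S7-p->S10 S7-q->S11 S8-p->S11 S8-q->S1 S9-p->S12 S9-q->S13 S10-p->S13 S10-q->S14 S11-p->S14 S11-q->S3 S12-p->S15 S12-q->S15 S13-p->S15 S13-q->S16 S14-p->S16 S14-q->S6 S15-p->S17 S15-q->S17 S16-p->S17 S16-q->S9 S17-p->S12 S17-q->S12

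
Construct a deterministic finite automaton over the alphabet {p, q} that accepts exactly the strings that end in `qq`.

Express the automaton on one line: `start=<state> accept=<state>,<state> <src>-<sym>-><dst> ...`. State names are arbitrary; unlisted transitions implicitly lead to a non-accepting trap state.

start=S0 accept=S2 S0-p->S0 S0-q->S1 S1-p->S0 S1-q->S2 S2-p->S0 S2-q->S2

Let each state record the length of the longest suffix of the input read so far that is also a prefix of `qq`. S1 means the last symbol is `q`; S2 means the last 2 symbols are `qq`. Accept only at S2, where the string currently ends in `qq`.
A 3-state machine:
        p   q  
>  S0   S0  S1 
   S1   S0  S2 
 * S2   S0  S2 
(> = start, * = accepting)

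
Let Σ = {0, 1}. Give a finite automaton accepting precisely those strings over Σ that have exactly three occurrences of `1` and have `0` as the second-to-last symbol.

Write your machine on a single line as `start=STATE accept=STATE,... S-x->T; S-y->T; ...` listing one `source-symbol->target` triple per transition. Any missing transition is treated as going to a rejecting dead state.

start=s0; accept=s5,s8; s0-0->s0; s0-1->s1; s1-0->s1; s1-1->s2; s2-0->s3; s2-1->s4; s3-0->s3; s3-1->s5; s4-0->s6; s4-1->s7; s5-0->s6; s5-1->s7; s6-0->s8; s6-1->s7; s7-0->s7; s7-1->s7; s8-0->s8; s8-1->s7

Run two small machines in parallel and take their product. One (5 states) tracks the count of `1`s, saturating at 4; the other (7 states) tracks the last 2 symbols read. Each combined state is a pair, one component from each; accept when both components accept. Equivalent product states are then merged.
9 states suffice.
        0   1  
>  s0   s0  s1 
   s1   s1  s2 
   s2   s3  s4 
   s3   s3  s5 
   s4   s6  s7 
 * s5   s6  s7 
   s6   s8  s7 
   s7   s7  s7 
 * s8   s8  s7 
(> = start, * = accepting)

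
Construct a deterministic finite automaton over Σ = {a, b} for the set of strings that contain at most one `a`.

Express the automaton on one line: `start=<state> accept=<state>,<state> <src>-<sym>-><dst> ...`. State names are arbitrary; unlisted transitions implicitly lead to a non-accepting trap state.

Only the number of `a`s matters, and only up to 2. Make a chain S0 → S1 → S2 advanced by each `a` (with S2 absorbing); every other symbol self-loops. The accepting set is {S0, S1}.
A 3-state machine:
        a   b  
>* S0   S1  S0 
 * S1   S2  S1 
   S2   S2  S2 
(> = start, * = accepting)

start=S0 accept=S0,S1 S0-a->S1 S0-b->S0 S1-a->S2 S1-b->S1 S2-a->S2 S2-b->S2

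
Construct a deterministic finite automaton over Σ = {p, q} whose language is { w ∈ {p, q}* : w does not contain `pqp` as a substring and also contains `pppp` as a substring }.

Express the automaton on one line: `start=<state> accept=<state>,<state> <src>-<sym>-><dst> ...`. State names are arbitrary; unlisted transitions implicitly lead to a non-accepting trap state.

Handle the two conditions separately and then intersect. The first has 4 states tracking partial matches of the forbidden pattern `pqp`; the second has 5 states tracking whether and how much of `pppp` has been seen. A product state is a pair (one from each), accepting exactly when both do. Minimizing collapses redundant product states.
A 9-state machine:
        p   q  
>  s0   s1  s0 
   s1   s2  s3 
   s2   s4  s3 
   s3   s5  s0 
   s4   s6  s3 
   s5   s5  s5 
 * s6   s6  s7 
 * s7   s5  s8 
 * s8   s6  s8 
(> = start, * = accepting)

start=s0 accept=s6,s7,s8 s0-p->s1 s0-q->s0 s1-p->s2 s1-q->s3 s2-p->s4 s2-q->s3 s3-p->s5 s3-q->s0 s4-p->s6 s4-q->s3 s5-p->s5 s5-q->s5 s6-p->s6 s6-q->s7 s7-p->s5 s7-q->s8 s8-p->s6 s8-q->s8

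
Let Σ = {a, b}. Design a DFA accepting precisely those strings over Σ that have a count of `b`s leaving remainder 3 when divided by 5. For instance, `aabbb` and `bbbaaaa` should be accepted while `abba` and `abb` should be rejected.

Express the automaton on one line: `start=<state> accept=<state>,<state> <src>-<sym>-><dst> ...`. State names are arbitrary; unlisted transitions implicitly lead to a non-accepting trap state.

The only thing that matters is how many `b`s have appeared, reduced mod 5. Use one state per residue: S0 for 0, …, S4 for 4. Reading `b` moves to the next residue; anything else stays put. S3 is accepting.
        a   b  
>  S0   S0  S1 
   S1   S1  S2 
   S2   S2  S3 
 * S3   S3  S4 
   S4   S4  S0 
(> = start, * = accepting)

start=S0 accept=S3 S0-a->S0 S0-b->S1 S1-a->S1 S1-b->S2 S2-a->S2 S2-b->S3 S3-a->S3 S3-b->S4 S4-a->S4 S4-b->S0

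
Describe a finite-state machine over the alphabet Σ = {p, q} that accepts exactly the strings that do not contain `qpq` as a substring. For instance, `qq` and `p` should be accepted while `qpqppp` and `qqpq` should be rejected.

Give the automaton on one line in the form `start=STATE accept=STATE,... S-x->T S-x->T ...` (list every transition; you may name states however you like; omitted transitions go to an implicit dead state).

start=s0 accept=s0,s1,s2 s0-p->s0 s0-q->s1 s1-p->s2 s1-q->s1 s2-p->s0 s2-q->s3 s3-p->s3 s3-q->s3

This is the complement of 'contains `qpq`'. Use the same substring-matching states — s0 through s3 holding how much of `qpq` has just been matched — but flip the accepting set: everything except the trap s3 accepts.
4 states suffice.
        p   q  
>* s0   s0  s1 
 * s1   s2  s1 
 * s2   s0  s3 
   s3   s3  s3 
(> = start, * = accepting)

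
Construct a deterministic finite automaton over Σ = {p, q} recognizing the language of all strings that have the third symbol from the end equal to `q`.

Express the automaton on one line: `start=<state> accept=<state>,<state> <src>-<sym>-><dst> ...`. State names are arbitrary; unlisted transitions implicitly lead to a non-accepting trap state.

start=S0 accept=S11,S12,S13,S14 S0-p->S1 S0-q->S2 S1-p->S3 S1-q->S4 S2-p->S5 S2-q->S6 S3-p->S7 S3-q->S8 S4-p->S9 S4-q->S10 S5-p->S11 S5-q->S12 S6-p->S13 S6-q->S14 S7-p->S7 S7-q->S8 S8-p->S9 S8-q->S10 S9-p->S11 S9-q->S12 S10-p->S13 S10-q->S14 S11-p->S7 S11-q->S8 S12-p->S9 S12-q->S10 S13-p->S11 S13-q->S12 S14-p->S13 S14-q->S14

A DFA must remember the last 3 symbols (since which symbol is third-to-last isn't known until the input ends). Use one state per possible window of the last ≤3 symbols; accept from those whose window starts with `q`.
15 states suffice.
          p    q  
>  S0     S1   S2 
   S1     S3   S4 
   S2     S5   S6 
   S3     S7   S8 
   S4     S9  S10 
   S5    S11  S12 
   S6    S13  S14 
   S7     S7   S8 
   S8     S9  S10 
   S9    S11  S12 
   S10   S13  S14 
 * S11    S7   S8 
 * S12    S9  S10 
 * S13   S11  S12 
 * S14   S13  S14 
(> = start, * = accepting)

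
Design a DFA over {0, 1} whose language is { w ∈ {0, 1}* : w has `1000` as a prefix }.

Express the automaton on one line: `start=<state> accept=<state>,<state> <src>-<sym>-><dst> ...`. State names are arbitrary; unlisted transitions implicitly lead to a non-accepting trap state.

start=A accept=E A-0->F A-1->B B-0->C B-1->F C-0->D C-1->F D-0->E D-1->F E-0->E E-1->E F-0->F F-1->F

Check the first 4 symbols one by one: A through D record how many have matched `1000` so far; any wrong symbol goes to the dead state F. After all 4 match we enter the accepting sink E.
6 states suffice.
       0  1 
>  A   F  B 
   B   C  F 
   C   D  F 
   D   E  F 
 * E   E  E 
   F   F  F 
(> = start, * = accepting)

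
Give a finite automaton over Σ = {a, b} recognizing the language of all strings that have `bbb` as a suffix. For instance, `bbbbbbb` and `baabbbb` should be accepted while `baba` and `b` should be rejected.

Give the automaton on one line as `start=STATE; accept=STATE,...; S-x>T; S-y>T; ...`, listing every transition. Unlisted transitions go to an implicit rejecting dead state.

start=s0; accept=s3; s0-a>s0; s0-b>s1; s1-a>s0; s1-b>s2; s2-a>s0; s2-b>s3; s3-a>s0; s3-b>s3

Let each state record the length of the longest suffix of the input read so far that is also a prefix of `bbb`. s1 means the last symbol is `b`; s2 means the last 2 symbols are `bb`; s3 means the last 3 symbols are `bbb`. Accept only at s3, where the string currently ends in `bbb`.
        a   b  
>  s0   s0  s1 
   s1   s0  s2 
   s2   s0  s3 
 * s3   s0  s3 
(> = start, * = accepting)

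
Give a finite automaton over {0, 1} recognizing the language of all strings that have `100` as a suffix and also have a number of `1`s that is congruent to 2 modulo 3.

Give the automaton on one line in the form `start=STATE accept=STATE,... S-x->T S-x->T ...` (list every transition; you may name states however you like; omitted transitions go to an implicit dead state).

start=q0 accept=q4 q0-0->q0 q0-1->q1 q1-0->q1 q1-1->q2 q2-0->q3 q2-1->q0 q3-0->q4 q3-1->q0 q4-0->q5 q4-1->q0 q5-0->q5 q5-1->q0

Handle the two conditions separately and then intersect. The first has 4 states tracking how much of the suffix `100` has currently been matched; the second has 3 states tracking the count of `1`s modulo 3. A product state is a pair (one from each), accepting exactly when both do. After merging equivalent states the machine shrinks.
With 6 states:
        0   1  
>  q0   q0  q1 
   q1   q1  q2 
   q2   q3  q0 
   q3   q4  q0 
 * q4   q5  q0 
   q5   q5  q0 
(> = start, * = accepting)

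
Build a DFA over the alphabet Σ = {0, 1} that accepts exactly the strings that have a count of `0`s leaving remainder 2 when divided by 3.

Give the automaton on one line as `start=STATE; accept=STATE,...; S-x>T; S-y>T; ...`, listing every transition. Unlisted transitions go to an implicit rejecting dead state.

Keep the running count of `0`s modulo 3: each `0` advances along the cycle s0 → s1 → s2 → s0 while other symbols loop. Accept at s2.
A 3-state machine:
        0   1  
>  s0   s1  s0 
   s1   s2  s1 
 * s2   s0  s2 
(> = start, * = accepting)

start=s0; accept=s2; s0-0>s1; s0-1>s0; s1-0>s2; s1-1>s1; s2-0>s0; s2-1>s2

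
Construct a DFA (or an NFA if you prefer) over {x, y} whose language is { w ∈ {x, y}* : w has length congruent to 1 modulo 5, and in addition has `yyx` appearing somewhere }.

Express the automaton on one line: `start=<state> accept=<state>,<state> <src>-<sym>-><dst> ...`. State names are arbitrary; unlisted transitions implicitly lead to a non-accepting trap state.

start=s0 accept=s18 s0-x->s1 s0-y->s2 s1-x->s3 s1-y->s4 s2-x->s3 s2-y->s5 s3-x->s6 s3-y->s7 s4-x->s6 s4-y->s8 s5-x->s9 s5-y->s8 s6-x->s10 s6-y->s11 s7-x->s10 s7-y->s12 s8-x->s13 s8-y->s12 s9-x->s13 s9-y->s13 s10-x->s0 s10-y->s14 s11-x->s0 s11-y->s15 s12-x->s16 s12-y->s15 s13-x->s16 s13-y->s16 s14-x->s1 s14-y->s17 s15-x->s18 s15-y->s17 s16-x->s18 s16-y->s18 s17-x->s19 s17-y->s5 s18-x->s19 s18-y->s19 s19-x->s9 s19-y->s9

Run two small machines in parallel and take their product. One (5 states) tracks the input length modulo 5; the other (4 states) tracks whether and how much of `yyx` has been seen. Each combined state is a pair, one component from each; accept when both components accept.
A 20-state machine:
          x    y  
>  s0     s1   s2 
   s1     s3   s4 
   s2     s3   s5 
   s3     s6   s7 
   s4     s6   s8 
   s5     s9   s8 
   s6    s10  s11 
   s7    s10  s12 
   s8    s13  s12 
   s9    s13  s13 
   s10    s0  s14 
   s11    s0  s15 
   s12   s16  s15 
   s13   s16  s16 
   s14    s1  s17 
   s15   s18  s17 
   s16   s18  s18 
   s17   s19   s5 
 * s18   s19  s19 
   s19    s9   s9 
(> = start, * = accepting)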